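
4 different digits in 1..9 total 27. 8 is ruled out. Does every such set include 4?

The only way to make 27 from 4 distinct digits under that restriction is {5,6,7,9}, which does not contain 4.

No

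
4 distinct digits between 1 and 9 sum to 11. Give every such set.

4 distinct digits from 1–9 sum between 10 and 30.
Only one set works: {1,2,3,5}.

{1,2,3,5}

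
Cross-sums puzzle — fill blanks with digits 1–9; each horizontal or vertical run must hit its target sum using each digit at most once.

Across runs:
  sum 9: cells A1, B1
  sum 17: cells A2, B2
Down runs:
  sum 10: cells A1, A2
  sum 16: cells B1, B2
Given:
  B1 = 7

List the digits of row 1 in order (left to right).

17 in 2 cells must be {8,9}; 16 in 2 cells must be {7,9}.
A1 = 9 − 7 = 2 completes the 9 across.
A2 = 10 − 2 = 8 completes the 10 down.
B2 = 17 − 8 = 9 completes the 17 across.

2 7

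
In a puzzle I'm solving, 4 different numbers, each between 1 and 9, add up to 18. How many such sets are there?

11

4 distinct digits from 1–9 sum between 10 and 30.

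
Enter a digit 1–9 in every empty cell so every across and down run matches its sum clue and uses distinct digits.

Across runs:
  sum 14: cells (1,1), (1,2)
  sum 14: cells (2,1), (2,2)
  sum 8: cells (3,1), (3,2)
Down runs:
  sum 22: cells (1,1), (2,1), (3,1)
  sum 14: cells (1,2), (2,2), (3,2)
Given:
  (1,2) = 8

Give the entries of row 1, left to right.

6, 8

(1,1) = 14 − 8 = 6 completes the 14 across.
(2,1) = 9: the only remaining digit allowed by both the 14 across and the 22 down.
(2,2) = 14 − 9 = 5 completes the 14 across.
(3,1) = 22 − 15 = 7 completes the 22 down.
(3,2) = 8 − 7 = 1 completes the 8 across.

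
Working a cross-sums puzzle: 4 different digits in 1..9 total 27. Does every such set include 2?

No

Counterexample: {3,7,8,9} sums to 27 without using 2.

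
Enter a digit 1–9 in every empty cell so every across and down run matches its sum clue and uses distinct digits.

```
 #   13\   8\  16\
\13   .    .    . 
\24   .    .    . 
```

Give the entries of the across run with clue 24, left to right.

24 in 3 cells must be {7,8,9}; 16 in 2 cells must be {7,9}.
The 24 across and the 8 down share only 7, so R2C2 = 7.
Given what's placed, R2C3 must be 9 to fit the 24 across and 16 down.
R1C2 = 8 − 7 = 1 completes the 8 down.
R1C3 = 16 − 9 = 7 completes the 16 down.
R2C1 = 24 − 16 = 8 completes the 24 across.
R1C1 = 13 − 8 = 5 completes the 13 across.

8 7 9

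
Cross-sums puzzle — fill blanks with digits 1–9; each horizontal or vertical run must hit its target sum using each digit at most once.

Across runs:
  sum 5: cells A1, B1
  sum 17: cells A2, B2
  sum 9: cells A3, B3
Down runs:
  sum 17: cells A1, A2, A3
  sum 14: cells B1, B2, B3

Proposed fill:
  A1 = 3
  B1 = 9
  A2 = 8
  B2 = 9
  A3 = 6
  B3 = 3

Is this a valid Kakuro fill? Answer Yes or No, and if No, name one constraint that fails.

No — the across run A1–B1 sums to 12, not 5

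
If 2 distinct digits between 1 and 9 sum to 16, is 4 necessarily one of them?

The only way to make 16 from 2 distinct digits is {7,9}, which does not contain 4.

No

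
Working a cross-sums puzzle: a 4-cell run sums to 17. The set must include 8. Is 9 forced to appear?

Counterexample: {1,2,6,8} sums to 17 under that restriction without using 9.

No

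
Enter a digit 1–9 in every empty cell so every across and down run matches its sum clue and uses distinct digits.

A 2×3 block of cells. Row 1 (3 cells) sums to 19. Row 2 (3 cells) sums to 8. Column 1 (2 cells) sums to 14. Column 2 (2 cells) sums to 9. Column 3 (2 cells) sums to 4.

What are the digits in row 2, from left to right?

4 in 2 cells must be {1,3}.
The 19 across and the 4 down share only 3, so (1,3) = 3.
The 8 across and the 14 down share only 5, so (2,1) = 5.
(2,3) = 4 − 3 = 1 completes the 4 down.
(1,1) = 14 − 5 = 9 completes the 14 down.
(1,2) = 19 − 12 = 7 completes the 19 across.
(2,2) = 8 − 6 = 2 completes the 8 across.

5 2 1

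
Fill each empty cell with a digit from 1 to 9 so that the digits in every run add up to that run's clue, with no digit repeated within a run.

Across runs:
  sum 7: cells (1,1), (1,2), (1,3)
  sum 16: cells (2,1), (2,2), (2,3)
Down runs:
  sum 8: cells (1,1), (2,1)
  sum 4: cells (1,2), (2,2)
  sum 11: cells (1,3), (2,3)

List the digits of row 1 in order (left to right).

2 1 4

7 in 3 cells must be {1,2,4}; 4 in 2 cells must be {1,3}.
The 7 across and the 4 down share only 1, so (1,2) = 1.
(2,2) = 4 − 1 = 3 completes the 4 down.
Given what's placed, (1,1) must be 2 to fit the 7 across and 8 down.
(1,3) = 7 − 3 = 4 completes the 7 across.
(2,1) = 8 − 2 = 6 completes the 8 down.
(2,3) = 16 − 9 = 7 completes the 16 across.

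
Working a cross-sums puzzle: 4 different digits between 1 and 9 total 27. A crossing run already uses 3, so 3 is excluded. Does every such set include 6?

Yes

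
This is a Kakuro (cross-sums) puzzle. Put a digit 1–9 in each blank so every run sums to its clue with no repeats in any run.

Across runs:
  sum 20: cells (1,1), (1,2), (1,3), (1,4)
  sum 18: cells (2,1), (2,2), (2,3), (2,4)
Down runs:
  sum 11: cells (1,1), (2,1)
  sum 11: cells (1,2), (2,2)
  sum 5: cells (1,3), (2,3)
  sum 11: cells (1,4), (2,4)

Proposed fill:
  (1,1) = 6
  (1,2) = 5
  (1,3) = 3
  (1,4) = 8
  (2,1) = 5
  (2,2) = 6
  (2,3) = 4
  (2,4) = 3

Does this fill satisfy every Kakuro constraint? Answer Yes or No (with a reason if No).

No — the down run (1,3)–(2,3) sums to 7, not 5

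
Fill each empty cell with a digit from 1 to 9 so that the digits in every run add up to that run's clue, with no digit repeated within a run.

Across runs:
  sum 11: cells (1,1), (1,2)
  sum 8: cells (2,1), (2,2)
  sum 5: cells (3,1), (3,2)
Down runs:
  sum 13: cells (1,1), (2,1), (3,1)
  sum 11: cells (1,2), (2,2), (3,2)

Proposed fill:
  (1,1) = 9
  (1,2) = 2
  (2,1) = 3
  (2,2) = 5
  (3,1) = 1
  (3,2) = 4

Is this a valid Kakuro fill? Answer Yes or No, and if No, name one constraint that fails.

Across: 9+2=11; 3+5=8; 1+4=5. Down: 9+3+1=13; 2+5+4=11. No digit repeats within any run.

Yes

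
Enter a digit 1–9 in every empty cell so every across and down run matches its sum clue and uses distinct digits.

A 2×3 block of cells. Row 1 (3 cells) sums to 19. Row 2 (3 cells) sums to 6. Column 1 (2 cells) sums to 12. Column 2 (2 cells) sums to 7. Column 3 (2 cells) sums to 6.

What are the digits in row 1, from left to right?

9 6 4

6 in 3 cells must be {1,2,3}.
The 6 across and the 12 down share only 3, so (2,1) = 3.
(1,1) = 12 − 3 = 9 completes the 12 down.
Nothing is forced directly, so branch on (1,3), whose candidates are 2 or 4. If (1,3) = 2: then (1,2) would have to be in {8} for the 19 across but in {1,2,3,4,5,6} for the 7 down — contradiction. So (1,3) = 4.
(1,2) = 19 − 13 = 6 completes the 19 across.
(2,2) = 7 − 6 = 1 completes the 7 down.
(2,3) = 6 − 4 = 2 completes the 6 across.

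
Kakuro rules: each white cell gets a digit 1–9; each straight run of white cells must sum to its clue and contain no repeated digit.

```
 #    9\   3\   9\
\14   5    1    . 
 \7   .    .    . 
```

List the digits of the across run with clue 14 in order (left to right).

7 in 3 cells must be {1,2,4}; 3 in 2 cells must be {1,2}.
R1C3 = 14 − 6 = 8 completes the 14 across.
R2C1 = 9 − 5 = 4 completes the 9 down.
R2C2 = 3 − 1 = 2 completes the 3 down.
R2C3 = 7 − 6 = 1 completes the 7 across.

5 1 8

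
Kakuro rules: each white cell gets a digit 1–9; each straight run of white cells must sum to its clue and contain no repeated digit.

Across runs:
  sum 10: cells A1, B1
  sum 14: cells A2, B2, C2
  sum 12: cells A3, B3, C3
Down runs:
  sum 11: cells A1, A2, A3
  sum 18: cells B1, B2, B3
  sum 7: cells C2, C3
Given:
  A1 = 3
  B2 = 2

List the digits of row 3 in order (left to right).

B1 = 10 − 3 = 7 completes the 10 across.
A2 = 7: the only remaining digit allowed by both the 14 across and the 11 down.
C2 = 14 − 9 = 5 completes the 14 across.
A3 = 11 − 10 = 1 completes the 11 down.
B3 = 18 − 9 = 9 completes the 18 down.
C3 = 12 − 10 = 2 completes the 12 across.

1 9 2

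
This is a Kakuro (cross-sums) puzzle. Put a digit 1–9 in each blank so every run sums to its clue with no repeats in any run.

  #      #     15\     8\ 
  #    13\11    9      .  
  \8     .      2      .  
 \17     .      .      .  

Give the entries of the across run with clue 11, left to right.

R1C3 = 11 − 9 = 2 completes the 11 across.
Given what's placed, R2C1 must be 5 to fit the 8 across and 13 down.
R2C3 = 8 − 7 = 1 completes the 8 across.
R3C1 = 13 − 5 = 8 completes the 13 down.
R3C2 = 15 − 11 = 4 completes the 15 down.
R3C3 = 17 − 12 = 5 completes the 17 across.

9, 2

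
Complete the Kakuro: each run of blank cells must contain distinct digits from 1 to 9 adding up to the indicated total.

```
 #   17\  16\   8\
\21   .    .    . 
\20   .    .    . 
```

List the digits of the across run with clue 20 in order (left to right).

17 in 2 cells must be {8,9}; 16 in 2 cells must be {7,9}.
Nothing is forced directly, so branch on R1C2, whose candidates are 7 or 9. If R1C2 = 9: that forces R1C1 = 8, after which R1C3 would have to be in {4} for the 21 across but in {1,2,3,5,6,7} for the 8 down — contradiction. So R1C2 = 7.
R2C2 = 16 − 7 = 9 completes the 16 down.
Given what's placed, R2C1 must be 8 to fit the 20 across and 17 down.
R2C3 = 20 − 17 = 3 completes the 20 across.
R1C1 = 17 − 8 = 9 completes the 17 down.
R1C3 = 21 − 16 = 5 completes the 21 across.

8 9 3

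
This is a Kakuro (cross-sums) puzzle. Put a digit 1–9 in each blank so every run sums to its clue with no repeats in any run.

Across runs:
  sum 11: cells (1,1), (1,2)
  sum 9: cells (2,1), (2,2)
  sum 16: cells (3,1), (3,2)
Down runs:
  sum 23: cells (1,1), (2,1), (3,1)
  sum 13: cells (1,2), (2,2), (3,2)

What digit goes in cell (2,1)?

8

16 in 2 cells must be {7,9}; 23 in 3 cells must be {6,8,9}.
The 16 across and the 23 down share only 9, so (3,1) = 9.
(3,2) = 16 − 9 = 7 completes the 16 across.
Nothing is forced directly, so branch on (1,1), whose candidates are 6 or 8. If (1,1) = 8: then (1,2) would have to be in {3} for the 11 across but in {1,2,4,5} for the 13 down — contradiction. So (1,1) = 6.
(1,2) = 11 − 6 = 5 completes the 11 across.
(2,1) = 23 − 15 = 8 completes the 23 down.
(2,2) = 9 − 8 = 1 completes the 9 across.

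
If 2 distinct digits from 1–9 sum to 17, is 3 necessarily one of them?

The only way to make 17 from 2 distinct digits is {8,9}, which does not contain 3.

No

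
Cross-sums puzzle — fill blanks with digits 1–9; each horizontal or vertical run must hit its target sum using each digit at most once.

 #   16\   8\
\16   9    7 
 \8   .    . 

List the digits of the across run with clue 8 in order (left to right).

16 in 2 cells must be {7,9}.
R2C1 = 16 − 9 = 7 completes the 16 down.
R2C2 = 8 − 7 = 1 completes the 8 across.

7, 1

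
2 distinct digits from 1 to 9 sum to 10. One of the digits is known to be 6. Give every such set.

{4,6}

2 distinct digits from 1–9 sum between 3 and 17.
Keeping only sets containing 6.
Only one set works: {4,6}.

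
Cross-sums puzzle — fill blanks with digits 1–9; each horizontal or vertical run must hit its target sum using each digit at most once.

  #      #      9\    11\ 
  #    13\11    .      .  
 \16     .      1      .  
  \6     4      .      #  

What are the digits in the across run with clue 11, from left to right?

R2C1 = 13 − 4 = 9 completes the 13 down.
R2C3 = 16 − 10 = 6 completes the 16 across.
R3C2 = 6 − 4 = 2 completes the 6 across.
R1C2 = 9 − 3 = 6 completes the 9 down.
R1C3 = 11 − 6 = 5 completes the 11 across.

6, 5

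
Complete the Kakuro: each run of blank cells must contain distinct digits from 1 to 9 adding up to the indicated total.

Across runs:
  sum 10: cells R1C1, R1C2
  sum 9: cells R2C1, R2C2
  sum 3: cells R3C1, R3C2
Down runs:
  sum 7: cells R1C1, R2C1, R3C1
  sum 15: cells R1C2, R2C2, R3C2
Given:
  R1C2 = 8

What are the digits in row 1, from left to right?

3 in 2 cells must be {1,2}; 7 in 3 cells must be {1,2,4}.
R1C1 = 10 − 8 = 2 completes the 10 across.
R3C1 = 1: the only remaining digit allowed by both the 3 across and the 7 down.
R3C2 = 3 − 1 = 2 completes the 3 across.
R2C1 = 7 − 3 = 4 completes the 7 down.
R2C2 = 9 − 4 = 5 completes the 9 across.

2 8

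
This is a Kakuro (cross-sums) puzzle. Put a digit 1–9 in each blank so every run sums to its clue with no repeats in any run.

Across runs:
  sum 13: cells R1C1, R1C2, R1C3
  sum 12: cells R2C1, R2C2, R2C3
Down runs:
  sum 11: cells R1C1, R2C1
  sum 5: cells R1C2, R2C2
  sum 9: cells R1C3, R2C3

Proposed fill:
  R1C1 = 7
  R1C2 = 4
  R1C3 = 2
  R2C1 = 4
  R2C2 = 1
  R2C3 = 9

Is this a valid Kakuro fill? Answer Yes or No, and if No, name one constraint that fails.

No — the across run R2C1–R2C3 sums to 14, not 12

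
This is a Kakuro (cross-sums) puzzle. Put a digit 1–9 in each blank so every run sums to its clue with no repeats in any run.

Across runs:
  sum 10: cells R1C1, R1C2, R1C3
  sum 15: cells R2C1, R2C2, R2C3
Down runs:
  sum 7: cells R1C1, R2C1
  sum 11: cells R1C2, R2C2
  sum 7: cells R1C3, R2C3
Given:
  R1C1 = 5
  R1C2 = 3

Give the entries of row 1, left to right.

5, 3, 2

R1C3 = 10 − 8 = 2 completes the 10 across.
R2C1 = 7 − 5 = 2 completes the 7 down.
R2C2 = 11 − 3 = 8 completes the 11 down.
R2C3 = 15 − 10 = 5 completes the 15 across.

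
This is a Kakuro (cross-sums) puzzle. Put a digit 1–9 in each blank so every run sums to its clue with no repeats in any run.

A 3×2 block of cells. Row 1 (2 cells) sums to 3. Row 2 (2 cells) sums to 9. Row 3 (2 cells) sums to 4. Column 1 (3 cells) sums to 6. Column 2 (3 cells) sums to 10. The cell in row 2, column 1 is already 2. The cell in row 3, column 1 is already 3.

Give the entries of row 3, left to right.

3 in 2 cells must be {1,2}; 4 in 2 cells must be {1,3}; 6 in 3 cells must be {1,2,3}.
(1,1) = 6 − 5 = 1 completes the 6 down.
(1,2) = 3 − 1 = 2 completes the 3 across.
(2,2) = 9 − 2 = 7 completes the 9 across.
(3,2) = 4 − 3 = 1 completes the 4 across.

3 1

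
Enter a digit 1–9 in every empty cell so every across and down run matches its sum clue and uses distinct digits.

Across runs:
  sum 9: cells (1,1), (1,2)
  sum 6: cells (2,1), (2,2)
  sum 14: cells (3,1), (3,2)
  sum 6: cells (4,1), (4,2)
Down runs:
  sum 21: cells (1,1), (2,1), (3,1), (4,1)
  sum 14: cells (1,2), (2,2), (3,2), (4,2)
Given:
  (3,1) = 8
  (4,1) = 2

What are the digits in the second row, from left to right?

5 1

(3,2) = 14 − 8 = 6 completes the 14 across.
(4,2) = 6 − 2 = 4 completes the 6 across.
Given what's placed, (2,2) must be 1 to fit the 6 across and 14 down.
(1,2) = 14 − 11 = 3 completes the 14 down.
(2,1) = 6 − 1 = 5 completes the 6 across.
(1,1) = 9 − 3 = 6 completes the 9 across.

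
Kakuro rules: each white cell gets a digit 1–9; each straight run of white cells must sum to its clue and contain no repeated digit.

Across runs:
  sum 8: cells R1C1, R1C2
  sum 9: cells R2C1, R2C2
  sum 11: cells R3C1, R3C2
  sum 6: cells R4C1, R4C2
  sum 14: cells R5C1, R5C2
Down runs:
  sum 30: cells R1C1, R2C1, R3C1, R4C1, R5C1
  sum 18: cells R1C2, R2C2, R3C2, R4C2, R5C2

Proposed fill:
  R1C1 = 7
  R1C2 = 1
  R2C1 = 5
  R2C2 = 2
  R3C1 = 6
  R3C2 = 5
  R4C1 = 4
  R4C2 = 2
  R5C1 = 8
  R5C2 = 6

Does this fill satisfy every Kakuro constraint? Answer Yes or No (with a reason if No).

No — the across run R2C1–R2C2 sums to 7, not 9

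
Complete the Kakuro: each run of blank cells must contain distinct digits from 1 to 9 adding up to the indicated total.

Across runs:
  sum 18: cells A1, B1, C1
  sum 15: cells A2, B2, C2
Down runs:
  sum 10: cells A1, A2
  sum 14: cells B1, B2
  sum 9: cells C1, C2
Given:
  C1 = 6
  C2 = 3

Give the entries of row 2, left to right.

7 5 3

Nothing is forced directly, so branch on B2, whose candidates are 5 or 8. If B2 = 8: then B1 would have to be in {3,4,5,7,8,9} for the 18 across but in {6} for the 14 down — contradiction. So B2 = 5.
B1 = 14 − 5 = 9 completes the 14 down.
A2 = 15 − 8 = 7 completes the 15 across.
A1 = 18 − 15 = 3 completes the 18 across.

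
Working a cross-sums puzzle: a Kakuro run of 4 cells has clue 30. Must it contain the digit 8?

Yes

The only way to make 30 from 4 distinct digits is {6,7,8,9}, which contains 8.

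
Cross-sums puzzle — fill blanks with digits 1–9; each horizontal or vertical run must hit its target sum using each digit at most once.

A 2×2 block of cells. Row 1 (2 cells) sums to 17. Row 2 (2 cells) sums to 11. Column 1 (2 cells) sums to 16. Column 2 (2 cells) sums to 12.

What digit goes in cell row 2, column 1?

7

17 in 2 cells must be {8,9}; 16 in 2 cells must be {7,9}.
The 17 across and the 16 down share only 9, so (1,1) = 9.
(1,2) = 17 − 9 = 8 completes the 17 across.
(2,1) = 16 − 9 = 7 completes the 16 down.
(2,2) = 11 − 7 = 4 completes the 11 across.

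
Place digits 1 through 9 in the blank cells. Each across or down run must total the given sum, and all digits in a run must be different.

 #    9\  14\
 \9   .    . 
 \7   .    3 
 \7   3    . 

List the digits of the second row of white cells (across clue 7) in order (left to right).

4, 3

R2C1 = 7 − 3 = 4 completes the 7 across.
R3C2 = 7 − 3 = 4 completes the 7 across.
R1C1 = 9 − 7 = 2 completes the 9 down.
R1C2 = 9 − 2 = 7 completes the 9 across.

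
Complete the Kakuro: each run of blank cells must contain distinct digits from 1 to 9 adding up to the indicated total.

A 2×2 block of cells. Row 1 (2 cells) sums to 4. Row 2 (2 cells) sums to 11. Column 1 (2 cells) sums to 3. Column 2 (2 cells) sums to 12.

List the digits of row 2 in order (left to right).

2 9

4 in 2 cells must be {1,3}; 3 in 2 cells must be {1,2}.
The 4 across and the 3 down share only 1, so (1,1) = 1.
(1,2) = 4 − 1 = 3 completes the 4 across.
(2,1) = 3 − 1 = 2 completes the 3 down.
(2,2) = 11 − 2 = 9 completes the 11 across.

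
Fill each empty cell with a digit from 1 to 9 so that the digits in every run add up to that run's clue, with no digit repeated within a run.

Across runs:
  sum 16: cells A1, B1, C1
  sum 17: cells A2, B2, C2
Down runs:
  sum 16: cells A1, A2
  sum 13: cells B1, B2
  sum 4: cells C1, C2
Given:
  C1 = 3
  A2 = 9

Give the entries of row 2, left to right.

9 7 1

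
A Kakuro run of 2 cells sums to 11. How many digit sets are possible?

4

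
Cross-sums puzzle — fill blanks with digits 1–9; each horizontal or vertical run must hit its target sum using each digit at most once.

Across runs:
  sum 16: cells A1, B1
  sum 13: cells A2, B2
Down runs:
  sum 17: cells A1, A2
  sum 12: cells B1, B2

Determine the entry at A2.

16 in 2 cells must be {7,9}; 17 in 2 cells must be {8,9}.
The 16 across and the 17 down share only 9, so A1 = 9.
B1 = 16 − 9 = 7 completes the 16 across.
A2 = 17 − 9 = 8 completes the 17 down.
B2 = 13 − 8 = 5 completes the 13 across.

8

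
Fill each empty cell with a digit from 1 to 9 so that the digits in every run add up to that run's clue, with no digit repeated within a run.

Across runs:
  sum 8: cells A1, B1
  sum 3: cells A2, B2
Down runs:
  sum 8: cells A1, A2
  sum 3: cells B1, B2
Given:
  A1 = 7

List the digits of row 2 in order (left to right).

3 in 2 cells must be {1,2}.
B1 = 8 − 7 = 1 completes the 8 across.
A2 = 8 − 7 = 1 completes the 8 down.
B2 = 3 − 1 = 2 completes the 3 across.

1 2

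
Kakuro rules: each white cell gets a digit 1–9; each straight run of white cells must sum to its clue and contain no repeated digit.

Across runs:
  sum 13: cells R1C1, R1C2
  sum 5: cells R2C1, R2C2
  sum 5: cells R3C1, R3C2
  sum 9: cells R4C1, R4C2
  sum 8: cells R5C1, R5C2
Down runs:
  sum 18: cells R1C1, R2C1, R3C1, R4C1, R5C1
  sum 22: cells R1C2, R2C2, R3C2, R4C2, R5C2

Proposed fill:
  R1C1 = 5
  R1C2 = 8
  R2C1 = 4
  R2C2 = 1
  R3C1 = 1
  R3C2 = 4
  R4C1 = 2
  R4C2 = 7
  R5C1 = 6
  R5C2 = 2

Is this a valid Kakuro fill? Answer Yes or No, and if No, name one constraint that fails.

Yes

Across: 5+8=13; 4+1=5; 1+4=5; 2+7=9; 6+2=8. Down: 5+4+1+2+6=18; 8+1+4+7+2=22. No digit repeats within any run.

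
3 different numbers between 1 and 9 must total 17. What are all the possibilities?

3 distinct digits from 1–9 sum between 6 and 24.

{1,7,9}; {2,6,9}; {2,7,8}; {3,5,9}; {3,6,8}; {4,5,8}; {4,6,7}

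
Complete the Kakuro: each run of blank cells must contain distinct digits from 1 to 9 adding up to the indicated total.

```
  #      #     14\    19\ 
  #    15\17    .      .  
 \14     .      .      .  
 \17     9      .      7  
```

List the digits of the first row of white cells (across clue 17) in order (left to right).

8 9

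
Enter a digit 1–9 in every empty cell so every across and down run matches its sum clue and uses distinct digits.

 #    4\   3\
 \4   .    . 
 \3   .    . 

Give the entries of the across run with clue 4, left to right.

4 in 2 cells must be {1,3}; 3 in 2 cells must be {1,2}.
The 4 across and the 3 down share only 1, so R1C2 = 1.
The 3 across and the 4 down share only 1, so R2C1 = 1.
R2C2 = 3 − 1 = 2 completes the 3 across.
R1C1 = 4 − 1 = 3 completes the 4 across.

3 1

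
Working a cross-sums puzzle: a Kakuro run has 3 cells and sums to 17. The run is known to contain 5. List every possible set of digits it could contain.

{3,5,9}; {4,5,8}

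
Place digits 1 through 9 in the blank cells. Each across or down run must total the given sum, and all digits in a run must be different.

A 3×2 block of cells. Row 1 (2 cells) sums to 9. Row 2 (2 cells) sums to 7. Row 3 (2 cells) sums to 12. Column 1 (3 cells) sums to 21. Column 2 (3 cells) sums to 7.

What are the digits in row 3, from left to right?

8 4

7 in 3 cells must be {1,2,4}.
The 12 across and the 7 down share only 4, so (3,2) = 4.
(3,1) = 12 − 4 = 8 completes the 12 across.
Nothing is forced directly, so branch on (1,2), whose candidates are 1 or 2. If (1,2) = 1: then (1,1) would have to be in {8} for the 9 across but in {4,6,7,9} for the 21 down — contradiction. So (1,2) = 2.
(1,1) = 9 − 2 = 7 completes the 9 across.
(2,1) = 21 − 15 = 6 completes the 21 down.
(2,2) = 7 − 6 = 1 completes the 7 across.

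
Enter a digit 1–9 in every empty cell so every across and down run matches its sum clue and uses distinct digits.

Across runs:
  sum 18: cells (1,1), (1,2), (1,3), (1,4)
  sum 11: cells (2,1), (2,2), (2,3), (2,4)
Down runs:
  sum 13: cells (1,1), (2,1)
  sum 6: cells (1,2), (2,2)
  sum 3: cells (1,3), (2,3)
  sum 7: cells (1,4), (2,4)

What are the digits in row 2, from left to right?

5, 1, 2, 3

11 in 4 cells must be {1,2,3,5}; 3 in 2 cells must be {1,2}.
Only 5 fits (2,1) under both its across sum 11 and down sum 13.
(1,1) = 13 − 5 = 8 completes the 13 down.
Nothing is forced directly, so branch on (1,3), whose candidates are 1 or 2. If (1,3) = 2: that forces (2,3) = 1, (2,2) = 2, (2,4) = 3, after which (1,2) would have to be in {1,3,5,7} for the 18 across but in {4} for the 6 down — contradiction. So (1,3) = 1.
(2,3) = 3 − 1 = 2 completes the 3 down.
(2,2) = 1: the only remaining digit allowed by both the 11 across and the 6 down.
(2,4) = 11 − 8 = 3 completes the 11 across.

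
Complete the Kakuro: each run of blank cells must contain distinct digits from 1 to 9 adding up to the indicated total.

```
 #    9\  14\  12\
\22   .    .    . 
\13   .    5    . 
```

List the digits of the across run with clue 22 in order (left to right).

8 9 5

R1C2 = 14 − 5 = 9 completes the 14 down.
Given what's placed, R2C3 must be 7 to fit the 13 across and 12 down.
R1C3 = 12 − 7 = 5 completes the 12 down.
R2C1 = 13 − 12 = 1 completes the 13 across.
R1C1 = 22 − 14 = 8 completes the 22 across.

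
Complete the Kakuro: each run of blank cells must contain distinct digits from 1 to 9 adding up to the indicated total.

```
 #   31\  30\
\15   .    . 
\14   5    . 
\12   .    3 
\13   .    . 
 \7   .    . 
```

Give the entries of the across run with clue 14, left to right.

R2C2 = 14 − 5 = 9 completes the 14 across.
R3C1 = 12 − 3 = 9 completes the 12 across.

5 9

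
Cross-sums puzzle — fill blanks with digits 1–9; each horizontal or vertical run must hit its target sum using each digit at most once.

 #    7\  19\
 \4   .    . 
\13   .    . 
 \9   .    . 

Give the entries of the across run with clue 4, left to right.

1, 3

4 in 2 cells must be {1,3}; 7 in 3 cells must be {1,2,4}.
The 4 across and the 7 down share only 1, so R1C1 = 1.
R1C2 = 4 − 1 = 3 completes the 4 across.
Given what's placed, R2C1 must be 4 to fit the 13 across and 7 down.
R2C2 = 13 − 4 = 9 completes the 13 across.
R3C1 = 7 − 5 = 2 completes the 7 down.
R3C2 = 9 − 2 = 7 completes the 9 across.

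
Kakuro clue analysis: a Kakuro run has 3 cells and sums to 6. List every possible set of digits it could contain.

3 distinct digits from 1–9 sum between 6 and 24.
Only one set works: {1,2,3}.

{1,2,3}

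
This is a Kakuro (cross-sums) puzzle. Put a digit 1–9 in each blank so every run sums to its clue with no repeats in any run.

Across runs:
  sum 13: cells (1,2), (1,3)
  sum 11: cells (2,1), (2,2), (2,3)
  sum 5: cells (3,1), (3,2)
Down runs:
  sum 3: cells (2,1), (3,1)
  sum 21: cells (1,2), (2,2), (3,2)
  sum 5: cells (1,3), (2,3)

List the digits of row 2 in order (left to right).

2 8 1

3 in 2 cells must be {1,2}.
The 13 across and the 5 down share only 4, so (1,3) = 4.
(2,3) = 5 − 4 = 1 completes the 5 down.
Intersecting the 5 across with the 21 down forces (3,2) = 4.
(1,2) = 13 − 4 = 9 completes the 13 across.
(2,1) = 2: the only remaining digit allowed by both the 11 across and the 3 down.
(2,2) = 11 − 3 = 8 completes the 11 across.
(3,1) = 5 − 4 = 1 completes the 5 across.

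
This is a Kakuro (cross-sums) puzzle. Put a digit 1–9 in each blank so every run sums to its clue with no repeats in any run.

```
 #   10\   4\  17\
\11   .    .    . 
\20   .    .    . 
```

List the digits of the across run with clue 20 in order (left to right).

8, 3, 9

4 in 2 cells must be {1,3}; 17 in 2 cells must be {8,9}.
The 11 across and the 17 down share only 8, so R1C3 = 8.
The 20 across and the 4 down share only 3, so R2C2 = 3.
R2C3 = 17 − 8 = 9 completes the 17 down.
R1C2 = 4 − 3 = 1 completes the 4 down.
R2C1 = 20 − 12 = 8 completes the 20 across.
R1C1 = 11 − 9 = 2 completes the 11 across.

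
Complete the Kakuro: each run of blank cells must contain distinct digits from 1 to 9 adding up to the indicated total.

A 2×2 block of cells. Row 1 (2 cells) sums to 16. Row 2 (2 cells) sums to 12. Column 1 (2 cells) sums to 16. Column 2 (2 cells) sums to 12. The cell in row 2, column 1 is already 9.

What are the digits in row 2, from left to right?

16 in 2 cells must be {7,9}.
(1,1) = 16 − 9 = 7 completes the 16 down.
(1,2) = 16 − 7 = 9 completes the 16 across.
(2,2) = 12 − 9 = 3 completes the 12 across.

9 3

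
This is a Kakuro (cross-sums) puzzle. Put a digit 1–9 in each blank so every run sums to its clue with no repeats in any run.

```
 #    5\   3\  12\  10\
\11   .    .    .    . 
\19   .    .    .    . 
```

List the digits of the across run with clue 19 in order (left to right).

11 in 4 cells must be {1,2,3,5}; 3 in 2 cells must be {1,2}.
Nothing is forced directly, so branch on R1C4, whose candidates are 1 or 2 or 3. If R1C4 = 2: that forces R1C2 = 1, R2C2 = 2, R2C4 = 8, R1C1 = 3, R1C3 = 5, after which R2C1 would have to be in {3,4,5,6} for the 19 across but in {2} for the 5 down — contradiction. If R1C4 = 3: that forces R1C3 = 5, R2C3 = 7, after which R2C4 would have to be in {1,2,3,4,5,6,8,9} for the 19 across but in {7} for the 10 down — contradiction. So R1C4 = 1.
Given what's placed, R1C2 must be 2 to fit the 11 across and 3 down.
R2C2 = 3 − 2 = 1 completes the 3 down.
R2C4 = 10 − 1 = 9 completes the 10 down.
R1C1 = 3: the only remaining digit allowed by both the 11 across and the 5 down.
R1C3 = 11 − 6 = 5 completes the 11 across.
R2C1 = 5 − 3 = 2 completes the 5 down.
R2C3 = 19 − 12 = 7 completes the 19 across.

2 1 7 9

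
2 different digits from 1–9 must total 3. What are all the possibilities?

{1,2}

2 distinct digits from 1–9 sum between 3 and 17.
Only one set works: {1,2}.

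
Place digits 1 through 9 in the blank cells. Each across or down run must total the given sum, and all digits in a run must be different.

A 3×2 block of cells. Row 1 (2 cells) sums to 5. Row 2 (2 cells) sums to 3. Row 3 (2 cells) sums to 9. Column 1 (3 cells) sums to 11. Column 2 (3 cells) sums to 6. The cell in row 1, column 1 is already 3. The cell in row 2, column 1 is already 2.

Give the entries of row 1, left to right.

3 in 2 cells must be {1,2}; 6 in 3 cells must be {1,2,3}.
(1,2) = 5 − 3 = 2 completes the 5 across.
(2,2) = 3 − 2 = 1 completes the 3 across.
(3,1) = 11 − 5 = 6 completes the 11 down.
(3,2) = 9 − 6 = 3 completes the 9 across.

3 2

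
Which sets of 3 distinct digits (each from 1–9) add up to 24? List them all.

{7,8,9}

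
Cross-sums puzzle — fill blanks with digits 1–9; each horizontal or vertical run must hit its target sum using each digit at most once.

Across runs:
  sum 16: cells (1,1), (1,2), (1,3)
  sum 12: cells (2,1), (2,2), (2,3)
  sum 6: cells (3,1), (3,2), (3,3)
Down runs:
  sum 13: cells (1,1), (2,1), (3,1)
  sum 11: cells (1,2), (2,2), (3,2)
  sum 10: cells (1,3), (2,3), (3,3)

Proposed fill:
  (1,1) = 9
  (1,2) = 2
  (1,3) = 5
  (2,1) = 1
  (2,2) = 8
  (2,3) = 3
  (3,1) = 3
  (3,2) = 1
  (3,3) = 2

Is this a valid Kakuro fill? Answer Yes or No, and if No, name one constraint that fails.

Yes

Across: 9+2+5=16; 1+8+3=12; 3+1+2=6. Down: 9+1+3=13; 2+8+1=11; 5+3+2=10. No digit repeats within any run.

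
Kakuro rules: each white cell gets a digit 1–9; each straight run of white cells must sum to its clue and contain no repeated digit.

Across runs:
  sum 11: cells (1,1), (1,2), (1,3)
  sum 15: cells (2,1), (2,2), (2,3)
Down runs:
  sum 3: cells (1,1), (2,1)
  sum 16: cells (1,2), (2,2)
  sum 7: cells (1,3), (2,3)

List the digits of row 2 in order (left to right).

3 in 2 cells must be {1,2}; 16 in 2 cells must be {7,9}.
The 11 across and the 16 down share only 7, so (1,2) = 7.
(2,2) = 16 − 7 = 9 completes the 16 down.
Given what's placed, (1,1) must be 1 to fit the 11 across and 3 down.
(1,3) = 11 − 8 = 3 completes the 11 across.
(2,1) = 3 − 1 = 2 completes the 3 down.
(2,3) = 15 − 11 = 4 completes the 15 across.

2 9 4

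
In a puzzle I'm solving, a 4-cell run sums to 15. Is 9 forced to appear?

Counterexample: {1,2,4,8} sums to 15 without using 9.

No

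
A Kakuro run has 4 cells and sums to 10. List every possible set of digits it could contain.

{1,2,3,4}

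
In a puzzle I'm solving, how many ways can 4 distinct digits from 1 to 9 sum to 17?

9

4 distinct digits from 1–9 sum between 10 and 30.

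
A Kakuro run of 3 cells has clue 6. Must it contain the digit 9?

No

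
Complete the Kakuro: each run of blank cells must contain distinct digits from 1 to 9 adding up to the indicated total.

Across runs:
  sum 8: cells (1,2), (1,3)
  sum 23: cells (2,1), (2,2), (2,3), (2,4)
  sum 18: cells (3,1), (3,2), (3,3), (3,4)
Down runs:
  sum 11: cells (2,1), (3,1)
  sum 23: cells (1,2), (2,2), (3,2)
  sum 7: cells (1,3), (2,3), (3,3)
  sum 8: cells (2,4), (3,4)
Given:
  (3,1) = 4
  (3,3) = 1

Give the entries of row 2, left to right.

7 9 4 3

23 in 3 cells must be {6,8,9}; 7 in 3 cells must be {1,2,4}.
The 8 across and the 23 down share only 6, so (1,2) = 6.
(1,3) = 8 − 6 = 2 completes the 8 across.
(2,1) = 11 − 4 = 7 completes the 11 down.
(2,3) = 7 − 3 = 4 completes the 7 down.
(2,4) = 3: the only remaining digit allowed by both the 23 across and the 8 down.
(3,2) = 8: the only remaining digit allowed by both the 18 across and the 23 down.
(3,4) = 18 − 13 = 5 completes the 18 across.
(2,2) = 23 − 14 = 9 completes the 23 across.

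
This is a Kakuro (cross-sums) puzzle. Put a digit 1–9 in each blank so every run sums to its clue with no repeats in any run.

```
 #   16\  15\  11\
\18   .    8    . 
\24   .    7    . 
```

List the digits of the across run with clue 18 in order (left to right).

24 in 3 cells must be {7,8,9}; 16 in 2 cells must be {7,9}.
Given what's placed, R2C1 must be 9 to fit the 24 across and 16 down.
R2C3 = 24 − 16 = 8 completes the 24 across.
R1C1 = 16 − 9 = 7 completes the 16 down.
R1C3 = 18 − 15 = 3 completes the 18 across.

7 8 3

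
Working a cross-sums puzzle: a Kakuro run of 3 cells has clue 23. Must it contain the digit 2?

No

The only way to make 23 from 3 distinct digits is {6,8,9}, which does not contain 2.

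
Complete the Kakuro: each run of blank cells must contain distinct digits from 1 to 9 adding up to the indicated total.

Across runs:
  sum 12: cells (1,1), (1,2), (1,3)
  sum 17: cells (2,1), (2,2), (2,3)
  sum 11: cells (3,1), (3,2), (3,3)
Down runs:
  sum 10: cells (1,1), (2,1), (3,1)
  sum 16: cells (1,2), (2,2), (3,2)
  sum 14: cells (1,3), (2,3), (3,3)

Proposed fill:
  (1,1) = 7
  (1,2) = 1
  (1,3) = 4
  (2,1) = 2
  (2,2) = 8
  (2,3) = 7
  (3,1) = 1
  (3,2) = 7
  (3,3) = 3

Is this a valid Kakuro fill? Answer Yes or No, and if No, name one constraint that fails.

Yes

Across: 7+1+4=12; 2+8+7=17; 1+7+3=11. Down: 7+2+1=10; 1+8+7=16; 4+7+3=14. No digit repeats within any run.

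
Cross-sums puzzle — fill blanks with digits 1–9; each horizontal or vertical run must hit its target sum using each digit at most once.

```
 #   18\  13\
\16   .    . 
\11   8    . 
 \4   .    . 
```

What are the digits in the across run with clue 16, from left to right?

7 9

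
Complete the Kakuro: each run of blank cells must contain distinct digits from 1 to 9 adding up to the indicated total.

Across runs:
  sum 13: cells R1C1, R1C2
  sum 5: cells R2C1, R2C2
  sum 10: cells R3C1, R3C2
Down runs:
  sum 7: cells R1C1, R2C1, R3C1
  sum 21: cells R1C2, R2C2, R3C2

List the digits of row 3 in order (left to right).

2, 8

7 in 3 cells must be {1,2,4}.
The 13 across and the 7 down share only 4, so R1C1 = 4.
R1C2 = 13 − 4 = 9 completes the 13 across.
Given what's placed, R2C2 must be 4 to fit the 5 across and 21 down.
R3C2 = 21 − 13 = 8 completes the 21 down.
R2C1 = 5 − 4 = 1 completes the 5 across.
R3C1 = 10 − 8 = 2 completes the 10 across.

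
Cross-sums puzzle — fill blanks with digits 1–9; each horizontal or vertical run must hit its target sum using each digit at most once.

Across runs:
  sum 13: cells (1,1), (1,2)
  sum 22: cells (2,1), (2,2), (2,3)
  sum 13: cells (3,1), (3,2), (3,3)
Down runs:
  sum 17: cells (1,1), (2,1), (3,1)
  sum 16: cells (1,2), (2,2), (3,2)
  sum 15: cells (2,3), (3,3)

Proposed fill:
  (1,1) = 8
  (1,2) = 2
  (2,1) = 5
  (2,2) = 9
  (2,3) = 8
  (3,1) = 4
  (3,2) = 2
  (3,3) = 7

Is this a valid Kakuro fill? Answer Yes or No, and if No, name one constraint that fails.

No — the across run (1,1)–(1,2) sums to 10, not 13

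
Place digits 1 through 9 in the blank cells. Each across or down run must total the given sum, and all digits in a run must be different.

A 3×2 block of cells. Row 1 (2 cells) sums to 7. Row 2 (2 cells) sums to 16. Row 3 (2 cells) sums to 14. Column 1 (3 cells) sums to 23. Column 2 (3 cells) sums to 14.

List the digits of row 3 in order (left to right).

16 in 2 cells must be {7,9}; 23 in 3 cells must be {6,8,9}.
The 7 across and the 23 down share only 6, so (1,1) = 6.
(1,2) = 7 − 6 = 1 completes the 7 across.
Given what's placed, (2,1) must be 9 to fit the 16 across and 23 down.
(2,2) = 16 − 9 = 7 completes the 16 across.
(3,1) = 23 − 15 = 8 completes the 23 down.
(3,2) = 14 − 8 = 6 completes the 14 across.

8, 6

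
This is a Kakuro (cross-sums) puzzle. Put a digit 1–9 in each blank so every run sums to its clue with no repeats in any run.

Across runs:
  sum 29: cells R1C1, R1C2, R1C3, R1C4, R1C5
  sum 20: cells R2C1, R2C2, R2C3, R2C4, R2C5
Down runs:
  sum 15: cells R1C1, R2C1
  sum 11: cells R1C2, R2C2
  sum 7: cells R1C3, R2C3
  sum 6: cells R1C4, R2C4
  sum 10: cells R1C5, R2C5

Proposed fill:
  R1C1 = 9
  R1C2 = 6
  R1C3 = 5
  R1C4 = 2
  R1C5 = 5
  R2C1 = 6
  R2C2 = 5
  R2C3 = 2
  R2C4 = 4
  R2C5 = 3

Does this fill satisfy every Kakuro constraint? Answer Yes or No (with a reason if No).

No — the across run R1C1–R1C5 sums to 27, not 29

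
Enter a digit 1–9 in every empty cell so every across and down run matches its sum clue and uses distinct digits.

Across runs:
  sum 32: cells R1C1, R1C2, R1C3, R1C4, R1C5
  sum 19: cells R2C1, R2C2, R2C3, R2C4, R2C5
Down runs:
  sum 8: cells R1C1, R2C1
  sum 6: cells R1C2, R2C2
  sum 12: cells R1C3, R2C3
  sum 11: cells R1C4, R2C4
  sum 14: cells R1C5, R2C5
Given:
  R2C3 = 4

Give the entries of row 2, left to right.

2 1 4 7 5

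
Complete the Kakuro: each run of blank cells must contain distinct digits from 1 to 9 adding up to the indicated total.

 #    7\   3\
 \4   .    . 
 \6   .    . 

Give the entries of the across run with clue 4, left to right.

4 in 2 cells must be {1,3}; 3 in 2 cells must be {1,2}.
The 4 across and the 3 down share only 1, so R1C2 = 1.
R2C2 = 3 − 1 = 2 completes the 3 down.
R1C1 = 4 − 1 = 3 completes the 4 across.
R2C1 = 6 − 2 = 4 completes the 6 across.

3 1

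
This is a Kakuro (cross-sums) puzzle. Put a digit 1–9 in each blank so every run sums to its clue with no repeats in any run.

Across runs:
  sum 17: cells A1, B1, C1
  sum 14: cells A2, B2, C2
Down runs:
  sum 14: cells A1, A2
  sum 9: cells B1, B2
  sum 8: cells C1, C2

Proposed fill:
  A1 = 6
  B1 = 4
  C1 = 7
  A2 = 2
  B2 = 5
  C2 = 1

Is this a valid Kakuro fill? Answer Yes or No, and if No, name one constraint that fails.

No — the across run A2–C2 sums to 8, not 14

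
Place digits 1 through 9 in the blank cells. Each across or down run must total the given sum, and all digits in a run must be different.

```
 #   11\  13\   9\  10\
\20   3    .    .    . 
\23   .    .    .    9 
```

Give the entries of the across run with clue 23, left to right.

8, 4, 2, 9

R1C4 = 10 − 9 = 1 completes the 10 down.
R2C1 = 11 − 3 = 8 completes the 11 down.
R1C3 = 7: the only remaining digit allowed by both the 20 across and the 9 down.
R2C3 = 9 − 7 = 2 completes the 9 down.
R1C2 = 20 − 11 = 9 completes the 20 across.
R2C2 = 23 − 19 = 4 completes the 23 across.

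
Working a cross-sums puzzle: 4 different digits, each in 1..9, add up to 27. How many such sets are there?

4 distinct digits from 1–9 sum between 10 and 30.
Enumerating: {3,7,8,9}, {4,6,8,9}, {5,6,7,9}.

3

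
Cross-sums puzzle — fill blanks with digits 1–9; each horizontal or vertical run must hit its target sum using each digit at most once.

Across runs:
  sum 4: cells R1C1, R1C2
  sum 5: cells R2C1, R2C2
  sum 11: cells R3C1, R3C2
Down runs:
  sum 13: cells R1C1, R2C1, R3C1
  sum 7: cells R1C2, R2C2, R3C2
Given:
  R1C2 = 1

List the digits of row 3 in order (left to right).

4 in 2 cells must be {1,3}; 7 in 3 cells must be {1,2,4}.
R1C1 = 4 − 1 = 3 completes the 4 across.
No cell is forced outright now. R2C2 can only be 2 or 4 (the digits allowed by both its 5 across and its 7 down). If R2C2 = 2: then R2C1 would have to be in {3} for the 5 across but in {1,2,4,6,8,9} for the 13 down — contradiction. So R2C2 = 4.
R2C1 = 5 − 4 = 1 completes the 5 across.
R3C1 = 13 − 4 = 9 completes the 13 down.
R3C2 = 11 − 9 = 2 completes the 11 across.

9 2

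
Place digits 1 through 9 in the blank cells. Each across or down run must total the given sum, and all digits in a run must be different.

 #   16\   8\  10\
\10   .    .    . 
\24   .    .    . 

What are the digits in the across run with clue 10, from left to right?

7 1 2

24 in 3 cells must be {7,8,9}; 16 in 2 cells must be {7,9}.
The 10 across and the 16 down share only 7, so R1C1 = 7.
R2C1 = 16 − 7 = 9 completes the 16 down.
Given what's placed, R2C2 must be 7 to fit the 24 across and 8 down.
R2C3 = 24 − 16 = 8 completes the 24 across.
R1C2 = 8 − 7 = 1 completes the 8 down.
R1C3 = 10 − 8 = 2 completes the 10 across.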